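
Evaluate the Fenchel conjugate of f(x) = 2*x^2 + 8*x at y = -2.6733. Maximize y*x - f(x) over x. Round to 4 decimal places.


f*(y) = sup_x {y*x - a*x^2 - b*x} = sup_x {(y-b)*x - a*x^2}
FOC: (y - b) - 2a*x = 0 => x* = (y - b)/(2a)
x* = (-2.6733 - 8)/(2*2) = -2.6683
f*(-2.6733) = (y-b)^2/(4a) = (-2.6733 - 8)^2/(4*2)
= 113.9193/8 = 14.2399


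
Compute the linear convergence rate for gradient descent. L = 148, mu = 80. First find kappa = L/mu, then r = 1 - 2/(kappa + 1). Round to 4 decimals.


Step 1: Compute the condition number.
kappa = L/mu = 148/80 = 1.85
Step 2: Compute the convergence rate.
r = 1 - 2/(kappa + 1) = 1 - 2*mu/(L + mu) = (L - mu)/(L + mu) = 68/228 = 0.2982


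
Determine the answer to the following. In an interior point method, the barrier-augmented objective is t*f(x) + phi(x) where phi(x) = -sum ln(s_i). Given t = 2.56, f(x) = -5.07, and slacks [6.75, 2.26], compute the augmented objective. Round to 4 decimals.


Step 1: Compute log-barrier.
ln values: [1.9095, 0.8154]
phi = -(1.9095 + 0.8154) = -2.7249
Step 2: Compute augmented objective.
t*f(x) = 2.56*-5.07 = -12.9792
Total = -12.9792 - 2.7249 = -15.7041


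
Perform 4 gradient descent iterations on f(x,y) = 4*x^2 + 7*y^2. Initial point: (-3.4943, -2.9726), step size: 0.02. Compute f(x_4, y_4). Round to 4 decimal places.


Gradient descent on f(x,y) = 4*x^2 + 7*y^2.
Starting point: (-3.4943, -2.9726), alpha = 0.02
Step 1: grad_x = 2*4*-3.4943 = -27.9544, grad_y = 2*7*-2.9726 = -41.6164
  x_1 = -3.4943 - 0.02*-27.9544 = -2.9352
  y_1 = -2.9726 - 0.02*-41.6164 = -2.1403
Step 2: grad_x = 2*4*-2.9352 = -23.4817, grad_y = 2*7*-2.1403 = -29.9638
  x_2 = -2.9352 - 0.02*-23.4817 = -2.4656
  y_2 = -2.1403 - 0.02*-29.9638 = -1.541
Step 3: grad_x = 2*4*-2.4656 = -19.7246, grad_y = 2*7*-1.541 = -21.5739
  x_3 = -2.4656 - 0.02*-19.7246 = -2.0711
  y_3 = -1.541 - 0.02*-21.5739 = -1.1095
Step 4: grad_x = 2*4*-2.0711 = -16.5687, grad_y = 2*7*-1.1095 = -15.5332
  x_4 = -2.0711 - 0.02*-16.5687 = -1.7397
  y_4 = -1.1095 - 0.02*-15.5332 = -0.7989
f(-1.7397, -0.7989) = 4*(-1.7397)^2 + 7*(-0.7989)^2 = 16.5735


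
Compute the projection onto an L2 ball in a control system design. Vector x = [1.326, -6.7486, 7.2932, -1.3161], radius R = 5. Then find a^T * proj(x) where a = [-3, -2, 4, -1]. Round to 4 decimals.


Step 1: Compute ||x|| (intermediates to 6 decimals).
||x|| = sqrt(1.326^2 + (-6.7486)^2 + 7.2932^2 + (-1.3161)^2) = 10.110626
Step 2: Project.
Since ||x|| > R, scale = R/||x|| = 5/10.110626 = 0.494529, proj(x) = scale * x
proj(x) = [0.655745, -3.337378, 3.606699, -0.65085]
Step 3: Dot product.
a^T * proj(x) = -3*0.655745 - 2*(-3.337378) + 4*3.606699 - 1*(-0.65085) = 19.7852


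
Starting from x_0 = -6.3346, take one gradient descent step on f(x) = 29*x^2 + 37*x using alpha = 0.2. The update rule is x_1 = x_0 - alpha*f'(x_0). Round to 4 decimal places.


We compute the gradient at x_0 and apply the update.
f'(x) = 58*x + 37
f'(-6.3346) = 58*-6.3346 + 37 = -330.4068
x_1 = -6.3346 - 0.2*-330.4068 = 59.7468


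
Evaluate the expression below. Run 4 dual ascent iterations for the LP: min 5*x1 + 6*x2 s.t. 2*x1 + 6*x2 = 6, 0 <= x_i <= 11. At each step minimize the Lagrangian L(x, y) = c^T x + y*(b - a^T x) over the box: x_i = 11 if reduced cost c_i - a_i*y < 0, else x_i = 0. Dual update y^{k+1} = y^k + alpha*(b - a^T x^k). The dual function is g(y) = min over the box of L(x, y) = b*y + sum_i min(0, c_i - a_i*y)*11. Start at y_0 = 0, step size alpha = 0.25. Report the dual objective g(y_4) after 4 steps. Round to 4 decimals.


Dual ascent for LP: min 5*x1 + 6*x2, 2*x1 + 6*x2 = 6, 0 <= x_i <= 11
Step 1: y^k = 0.0, reduced costs: (5.0, 6.0)
  x^k = (0.0, 0.0), subgradient = b - a^T x = 6.0
  y^{k+1} = 0.0 + 0.25*6.0 = 1.5
Step 2: y^k = 1.5, reduced costs: (2.0, -3.0)
  x^k = (0.0, 11.0), subgradient = b - a^T x = -60.0
  y^{k+1} = 1.5 + 0.25*-60.0 = -13.5
Step 3: y^k = -13.5, reduced costs: (32.0, 87.0)
  x^k = (0.0, 0.0), subgradient = b - a^T x = 6.0
  y^{k+1} = -13.5 + 0.25*6.0 = -12.0
Step 4: y^k = -12.0, reduced costs: (29.0, 78.0)
  x^k = (0.0, 0.0), subgradient = b - a^T x = 6.0
  y^{k+1} = -12.0 + 0.25*6.0 = -10.5
Dual objective at y_4 = -10.5: reduced costs (26.0, 69.0), box minimizer x = (0.0, 0.0)
g(y_4) = b*y + (c1 - a1*y)*x1 + (c2 - a2*y)*x2 = 6*(-10.5) + 26.0*0.0 + 69.0*0.0 = -63.0 + 0.0 + 0.0 = -63.0


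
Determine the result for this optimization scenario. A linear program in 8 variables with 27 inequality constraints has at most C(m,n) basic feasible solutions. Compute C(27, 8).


Each vertex corresponds to some choice of n active constraints out of m, so the number of vertices is at most C(m, n) = m! / (n!(m-n)!).
m = 27, n = 8
Numerator: 27 * 26 * 25 * 24 * 23 * 22 * 21 * 20
Denominator: 8! = 40320
C(27, 8) = 2220075


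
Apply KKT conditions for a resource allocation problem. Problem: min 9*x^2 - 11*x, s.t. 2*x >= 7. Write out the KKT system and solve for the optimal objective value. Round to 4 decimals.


Step 1: Try lambda = 0 (constraint inactive).
x_unc = 11/(2*9) = 0.6111
Check: 2*0.6111 = 1.2222 < 7 -- violated!
Step 2: Constraint must be active: 2*x = 7
x* = 7/2 = 3.5
lambda = (2*9*3.5 - 11)/2 = 26.0
Step 3: Compute optimal value.
f(x*) = 9*3.5^2 - 11*3.5 = 71.75


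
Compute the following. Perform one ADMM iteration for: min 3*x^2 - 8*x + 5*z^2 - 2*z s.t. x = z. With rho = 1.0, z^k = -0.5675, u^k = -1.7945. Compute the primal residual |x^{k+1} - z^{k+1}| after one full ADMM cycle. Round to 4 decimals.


ADMM iteration with rho = 1.0, z^k = -0.5675, u^k = -1.7945
Step 1: x-update.
Minimize 3*x^2 - 8*x + (1.0/2)*(x + 0.5675 - 1.7945)^2
FOC: (2*3 + 1.0)*x = 8 + 1.0*(-0.5675 + 1.7945)
x^{k+1} = 1.3181
Step 2: z-update.
Minimize 5*z^2 - 2*z + (1.0/2)*(1.3181 - z - 1.7945)^2
FOC: (2*5 + 1.0)*z = 2 + 1.0*(1.3181 - 1.7945)
z^{k+1} = 0.1385
Step 3: u-update.
u^{k+1} = -1.7945 + 1.3181 - 0.1385 = -0.6149
Step 4: Primal residual = |1.3181 - 0.1385| = 1.1796


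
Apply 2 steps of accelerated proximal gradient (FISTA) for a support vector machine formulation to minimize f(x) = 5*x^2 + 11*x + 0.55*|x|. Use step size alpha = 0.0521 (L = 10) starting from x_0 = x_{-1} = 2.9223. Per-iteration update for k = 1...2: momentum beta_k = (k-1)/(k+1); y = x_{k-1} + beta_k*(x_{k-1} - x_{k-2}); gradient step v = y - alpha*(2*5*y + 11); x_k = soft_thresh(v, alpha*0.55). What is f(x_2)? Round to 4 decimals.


FISTA on f(x) = 5*x^2 + 11*x + 0.55*|x|
L = 10, alpha = 0.0521
Iteration 1: beta = 0.0, y = 2.9223 + 0.0*(2.9223 - 2.9223) = 2.9223
  grad(y) = 40.223, v = y - alpha*grad = 0.8267
  prox(v) = soft_thresh(0.8267, 0.0287) = 0.798
Iteration 2: beta = 0.3333, y = 0.798 + 0.3333*(0.798 - 2.9223) = 0.0899
  grad(y) = 11.8994, v = y - alpha*grad = -0.53
  prox(v) = soft_thresh(-0.53, 0.0287) = -0.5014
f(x_2) = 5*(-0.5014)^2 + 11*(-0.5014) + 0.55*|-0.5014| = -3.9824


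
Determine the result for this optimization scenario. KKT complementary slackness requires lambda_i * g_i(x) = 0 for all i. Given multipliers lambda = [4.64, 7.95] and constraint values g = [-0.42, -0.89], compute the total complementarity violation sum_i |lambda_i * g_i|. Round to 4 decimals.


KKT complementary slackness check:
lambda_1 * g_1 = 4.64 * -0.42 = -1.9488
lambda_2 * g_2 = 7.95 * -0.89 = -7.0755
Total violation = 1.9488 + 7.0755 = 9.0243


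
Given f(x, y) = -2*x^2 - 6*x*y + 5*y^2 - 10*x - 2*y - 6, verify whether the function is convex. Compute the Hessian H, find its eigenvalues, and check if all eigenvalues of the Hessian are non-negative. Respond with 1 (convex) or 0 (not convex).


The Hessian of f(x,y) = -2*x^2 - 6*x*y + 5*y^2 - 10*x - 2*y - 6 is:
H = [[-4, -6], [-6, 10]]
Trace = -4 + 10 = 6
Determinant = -4*10 - (-6)^2 = -76
Discriminant = (6)^2 - 4*-76 = 340.0
Eigenvalues: lambda_1 = -6.2195, lambda_2 = 12.2195
The function is not convex.

0


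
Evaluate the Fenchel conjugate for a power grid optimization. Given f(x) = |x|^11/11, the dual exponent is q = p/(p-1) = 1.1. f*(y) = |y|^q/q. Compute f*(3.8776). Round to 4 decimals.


The conjugate exponent q satisfies 1/p + 1/q = 1.
p = 11, so q = 11/(11 - 1) = 1.1
|y|^q = 3.8776^1.1 = 4.4404
f*(3.8776) = 4.4404 / 1.1 = 4.0367


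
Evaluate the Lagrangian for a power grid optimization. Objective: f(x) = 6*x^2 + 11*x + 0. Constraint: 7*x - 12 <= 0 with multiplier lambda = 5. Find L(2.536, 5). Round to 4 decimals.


Step 1: Evaluate f(x).
f(2.536) = 6*2.536^2 + 11*2.536 + 0 = 66.4838
Step 2: Evaluate g(x).
g(2.536) = 7*2.536 - 12 = 5.752
Step 3: Compute Lagrangian.
L = 66.4838 + 5*5.752 = 95.2438


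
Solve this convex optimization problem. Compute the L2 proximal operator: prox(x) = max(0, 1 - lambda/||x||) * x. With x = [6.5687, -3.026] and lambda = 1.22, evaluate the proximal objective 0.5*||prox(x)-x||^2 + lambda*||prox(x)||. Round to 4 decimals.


Step 1: Compute ||x||.
||x|| = 7.2322
Step 2: Compute scaling factor.
scale = max(0, 1 - 1.22/7.2322) = 0.8313
Step 3: prox(x) = [5.4606, -2.5155]
||prox(x)|| = 6.0122
Step 4: Proximal objective.
0.5*||prox-x||^2 = 0.7442
lambda*||prox|| = 7.3349
Total = 8.0791


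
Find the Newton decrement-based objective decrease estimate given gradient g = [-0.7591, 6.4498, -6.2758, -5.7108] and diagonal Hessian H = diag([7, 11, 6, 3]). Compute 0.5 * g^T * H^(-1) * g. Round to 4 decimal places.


Step 1: H is diagonal, so H^(-1) * g = [-0.1084, 0.5863, -1.046, -1.9036].
Step 2: g^T H^(-1) g = sum_i g_i^2 / H_ii
  = (-0.7591)^2/7 + (6.4498)^2/11 + (-6.2758)^2/6 + (-5.7108)^2/3
  = 0.0823 + 3.7818 + 6.5643 + 10.8711 = 21.2995
Step 3: Objective decrease = 0.5 * g^T H^(-1) g = 10.6497


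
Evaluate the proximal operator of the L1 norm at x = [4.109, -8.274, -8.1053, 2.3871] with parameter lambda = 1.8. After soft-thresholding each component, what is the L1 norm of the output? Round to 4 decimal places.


Soft-thresholding with lambda = 1.8:
prox(4.109) = sign(4.109)*max(|4.109| - 1.8, 0) = 2.309
prox(-8.274) = sign(-8.274)*max(|-8.274| - 1.8, 0) = -6.474
prox(-8.1053) = sign(-8.1053)*max(|-8.1053| - 1.8, 0) = -6.3053
prox(2.3871) = sign(2.3871)*max(|2.3871| - 1.8, 0) = 0.5871
prox(x) = [2.309, -6.474, -6.3053, 0.5871]
||prox(x)||_1 = 2.309 + 6.474 + 6.3053 + 0.5871 = 15.6754


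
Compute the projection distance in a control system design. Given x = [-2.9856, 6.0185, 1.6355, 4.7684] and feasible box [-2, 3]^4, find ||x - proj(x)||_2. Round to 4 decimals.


Project each component onto [-2, 3].
clip(-2.9856) = -2.0, clip(6.0185) = 3.0, clip(1.6355) = 1.6355, clip(4.7684) = 3.0
Projection = [-2.0, 3.0, 1.6355, 3.0]
Squared diffs: [0.9714, 9.1113, 0.0, 3.1272]
Distance = sqrt(13.2099) = 3.6346


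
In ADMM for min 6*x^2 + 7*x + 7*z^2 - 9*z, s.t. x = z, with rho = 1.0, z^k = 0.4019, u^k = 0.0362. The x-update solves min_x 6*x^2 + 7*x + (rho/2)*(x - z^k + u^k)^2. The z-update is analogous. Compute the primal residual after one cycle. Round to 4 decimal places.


ADMM iteration with rho = 1.0, z^k = 0.4019, u^k = 0.0362
Step 1: x-update.
Minimize 6*x^2 + 7*x + (1.0/2)*(x - 0.4019 + 0.0362)^2
FOC: (2*6 + 1.0)*x = -7 + 1.0*(0.4019 - 0.0362)
x^{k+1} = -0.5103
Step 2: z-update.
Minimize 7*z^2 - 9*z + (1.0/2)*(-0.5103 - z + 0.0362)^2
FOC: (2*7 + 1.0)*z = 9 + 1.0*(-0.5103 + 0.0362)
z^{k+1} = 0.5684
Step 3: u-update.
u^{k+1} = 0.0362 - 0.5103 - 0.5684 = -1.0425
Step 4: Primal residual = |-0.5103 - 0.5684| = 1.0787


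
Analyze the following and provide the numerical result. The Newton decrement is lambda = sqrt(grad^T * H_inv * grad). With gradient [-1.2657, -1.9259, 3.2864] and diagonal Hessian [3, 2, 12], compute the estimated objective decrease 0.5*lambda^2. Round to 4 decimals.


Step 1: H is diagonal, so H^(-1) * g = [-0.4219, -0.963, 0.2739].
Step 2: g^T H^(-1) g = sum_i g_i^2 / H_ii
  = (-1.2657)^2/3 + (-1.9259)^2/2 + (3.2864)^2/12
  = 0.534 + 1.8545 + 0.9 = 3.2886
Step 3: Objective decrease = 0.5 * g^T H^(-1) g = 1.6443


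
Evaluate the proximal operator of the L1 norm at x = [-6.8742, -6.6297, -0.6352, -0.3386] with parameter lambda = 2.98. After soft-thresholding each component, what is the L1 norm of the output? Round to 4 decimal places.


Soft-thresholding with lambda = 2.98:
prox(-6.8742) = sign(-6.8742)*max(|-6.8742| - 2.98, 0) = -3.8942
prox(-6.6297) = sign(-6.6297)*max(|-6.6297| - 2.98, 0) = -3.6497
prox(-0.6352) = sign(-0.6352)*max(|-0.6352| - 2.98, 0) = 0.0
prox(-0.3386) = sign(-0.3386)*max(|-0.3386| - 2.98, 0) = 0.0
prox(x) = [-3.8942, -3.6497, 0.0, 0.0]
||prox(x)||_1 = 3.8942 + 3.6497 + 0.0 + 0.0 = 7.5439


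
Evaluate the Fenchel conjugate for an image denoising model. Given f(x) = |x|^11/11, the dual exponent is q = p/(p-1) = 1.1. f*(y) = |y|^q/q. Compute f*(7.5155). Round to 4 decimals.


The conjugate exponent q satisfies 1/p + 1/q = 1.
p = 11, so q = 11/(11 - 1) = 1.1
|y|^q = 7.5155^1.1 = 9.195
f*(7.5155) = 9.195 / 1.1 = 8.3591


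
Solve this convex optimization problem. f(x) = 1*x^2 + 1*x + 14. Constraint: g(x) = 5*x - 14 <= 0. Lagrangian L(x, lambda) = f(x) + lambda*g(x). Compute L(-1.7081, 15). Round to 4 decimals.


Step 1: Evaluate f(x).
f(-1.7081) = 1*(-1.7081)^2 + 1*(-1.7081) + 14 = 15.2095
Step 2: Evaluate g(x).
g(-1.7081) = 5*-1.7081 - 14 = -22.5405
Step 3: Compute Lagrangian.
L = 15.2095 + 15*-22.5405 = -322.898


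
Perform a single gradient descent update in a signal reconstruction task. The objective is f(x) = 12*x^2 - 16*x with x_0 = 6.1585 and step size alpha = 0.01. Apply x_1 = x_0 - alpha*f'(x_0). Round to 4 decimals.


We compute the gradient at x_0 and apply the update.
f'(x) = 24*x - 16
f'(6.1585) = 24*6.1585 - 16 = 131.804
x_1 = 6.1585 - 0.01*131.804 = 4.8405


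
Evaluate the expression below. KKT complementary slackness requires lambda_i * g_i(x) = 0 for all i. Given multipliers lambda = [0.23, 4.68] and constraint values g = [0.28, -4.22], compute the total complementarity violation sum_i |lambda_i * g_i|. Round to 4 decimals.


KKT complementary slackness check:
lambda_1 * g_1 = 0.23 * 0.28 = 0.0644
lambda_2 * g_2 = 4.68 * -4.22 = -19.7496
Total violation = 0.0644 + 19.7496 = 19.814


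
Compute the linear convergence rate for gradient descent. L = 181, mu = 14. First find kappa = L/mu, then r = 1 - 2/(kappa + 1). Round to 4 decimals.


Step 1: Compute the condition number.
kappa = L/mu = 181/14 = 12.9286
Step 2: Compute the convergence rate.
r = 1 - 2/(kappa + 1) = 1 - 2*mu/(L + mu) = (L - mu)/(L + mu) = 167/195 = 0.8564


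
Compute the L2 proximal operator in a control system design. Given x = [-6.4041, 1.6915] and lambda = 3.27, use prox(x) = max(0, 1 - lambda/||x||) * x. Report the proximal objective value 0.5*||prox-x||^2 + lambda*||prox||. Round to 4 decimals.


Step 1: Compute ||x||.
||x|| = 6.6237
Step 2: Compute scaling factor.
scale = max(0, 1 - 3.27/6.6237) = 0.5063
Step 3: prox(x) = [-3.2425, 0.8564]
||prox(x)|| = 3.3537
Step 4: Proximal objective.
0.5*||prox-x||^2 = 5.3465
lambda*||prox|| = 10.9666
Total = 16.3131


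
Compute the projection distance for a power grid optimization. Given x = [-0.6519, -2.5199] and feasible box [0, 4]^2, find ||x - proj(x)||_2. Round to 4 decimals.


Project each component onto [0, 4].
clip(-0.6519) = 0.0, clip(-2.5199) = 0.0
Projection = [0.0, 0.0]
Squared diffs: [0.425, 6.3499]
Distance = sqrt(6.7749) = 2.6029


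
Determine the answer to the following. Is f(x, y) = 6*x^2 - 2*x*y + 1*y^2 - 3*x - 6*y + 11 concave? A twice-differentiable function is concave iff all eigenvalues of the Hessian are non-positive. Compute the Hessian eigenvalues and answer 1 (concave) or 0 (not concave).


The Hessian of f(x,y) = 6*x^2 - 2*x*y + 1*y^2 - 3*x - 6*y + 11 is:
H = [[12, -2], [-2, 2]]
Trace = 12 + 2 = 14
Determinant = 12*2 - (-2)^2 = 20
Discriminant = (14)^2 - 4*20 = 116.0
Eigenvalues: lambda_1 = 1.6148, lambda_2 = 12.3852
The function is not concave.

0


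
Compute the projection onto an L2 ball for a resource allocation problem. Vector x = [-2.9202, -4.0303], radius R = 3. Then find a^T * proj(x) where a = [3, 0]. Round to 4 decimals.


Step 1: Compute ||x|| (intermediates to 6 decimals).
||x|| = sqrt((-2.9202)^2 + (-4.0303)^2) = 4.977036
Step 2: Project.
Since ||x|| > R, scale = R/||x|| = 3/4.977036 = 0.602768, proj(x) = scale * x
proj(x) = [-1.760203, -2.429336]
Step 3: Dot product.
a^T * proj(x) = 3*(-1.760203) + 0*(-2.429336) = -5.2806


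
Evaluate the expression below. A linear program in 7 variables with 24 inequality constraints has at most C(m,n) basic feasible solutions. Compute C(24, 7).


Each vertex corresponds to some choice of n active constraints out of m, so the number of vertices is at most C(m, n) = m! / (n!(m-n)!).
m = 24, n = 7
Numerator: 24 * 23 * 22 * 21 * 20 * 19 * 18
Denominator: 7! = 5040
C(24, 7) = 346104


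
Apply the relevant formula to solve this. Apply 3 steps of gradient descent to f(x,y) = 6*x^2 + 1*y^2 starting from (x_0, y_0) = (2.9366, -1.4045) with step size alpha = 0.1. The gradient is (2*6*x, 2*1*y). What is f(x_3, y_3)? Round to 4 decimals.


Gradient descent on f(x,y) = 6*x^2 + 1*y^2.
Starting point: (2.9366, -1.4045), alpha = 0.1
Step 1: grad_x = 2*6*2.9366 = 35.2392, grad_y = 2*1*-1.4045 = -2.809
  x_1 = 2.9366 - 0.1*35.2392 = -0.5873
  y_1 = -1.4045 - 0.1*-2.809 = -1.1236
Step 2: grad_x = 2*6*-0.5873 = -7.0478, grad_y = 2*1*-1.1236 = -2.2472
  x_2 = -0.5873 - 0.1*-7.0478 = 0.1175
  y_2 = -1.1236 - 0.1*-2.2472 = -0.8989
Step 3: grad_x = 2*6*0.1175 = 1.4096, grad_y = 2*1*-0.8989 = -1.7978
  x_3 = 0.1175 - 0.1*1.4096 = -0.0235
  y_3 = -0.8989 - 0.1*-1.7978 = -0.7191
f(-0.0235, -0.7191) = 6*(-0.0235)^2 + 1*(-0.7191)^2 = 0.5204


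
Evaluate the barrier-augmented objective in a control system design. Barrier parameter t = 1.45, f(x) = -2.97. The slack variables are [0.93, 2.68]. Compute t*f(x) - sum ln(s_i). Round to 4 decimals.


Step 1: Compute log-barrier.
ln values: [-0.0726, 0.9858]
phi = -(-0.0726 + 0.9858) = -0.9132
Step 2: Compute augmented objective.
t*f(x) = 1.45*-2.97 = -4.3065
Total = -4.3065 - 0.9132 = -5.2197


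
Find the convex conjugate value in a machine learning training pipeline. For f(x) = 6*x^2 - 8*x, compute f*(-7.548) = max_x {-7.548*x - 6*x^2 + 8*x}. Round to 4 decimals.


f*(y) = sup_x {y*x - a*x^2 - b*x} = sup_x {(y-b)*x - a*x^2}
FOC: (y - b) - 2a*x = 0 => x* = (y - b)/(2a)
x* = (-7.548 + 8)/(2*6) = 0.0377
f*(-7.548) = (y-b)^2/(4a) = (-7.548 + 8)^2/(4*6)
= 0.2043/24 = 0.0085


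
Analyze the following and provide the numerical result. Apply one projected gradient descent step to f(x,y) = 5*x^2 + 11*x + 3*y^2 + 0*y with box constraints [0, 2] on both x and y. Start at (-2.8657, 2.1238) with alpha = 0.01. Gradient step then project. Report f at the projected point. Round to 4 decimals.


Step 1: Compute gradient at (-2.8657, 2.1238).
grad_x = 2*5*-2.8657 + 11 = -17.657
grad_y = 2*3*2.1238 + 0 = 12.7428
Step 2: Gradient step.
x_raw = -2.8657 - 0.01*-17.657 = -2.6891
y_raw = 2.1238 - 0.01*12.7428 = 1.9964
Step 3: Project onto [0, 2].
x_proj = clip(-2.6891) = 0.0
y_proj = clip(1.9964) = 1.9964
Step 4: Evaluate f.
f(0.0, 1.9964) = 11.9565


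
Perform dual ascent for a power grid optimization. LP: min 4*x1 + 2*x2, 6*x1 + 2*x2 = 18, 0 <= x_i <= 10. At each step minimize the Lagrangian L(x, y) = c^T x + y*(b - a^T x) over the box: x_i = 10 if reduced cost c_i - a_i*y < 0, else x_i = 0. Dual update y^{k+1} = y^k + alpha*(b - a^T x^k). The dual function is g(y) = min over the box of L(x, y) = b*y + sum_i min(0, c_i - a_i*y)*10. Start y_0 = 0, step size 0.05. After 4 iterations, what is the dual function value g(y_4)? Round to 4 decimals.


Dual ascent for LP: min 4*x1 + 2*x2, 6*x1 + 2*x2 = 18, 0 <= x_i <= 10
Step 1: y^k = 0.0, reduced costs: (4.0, 2.0)
  x^k = (0.0, 0.0), subgradient = b - a^T x = 18.0
  y^{k+1} = 0.0 + 0.05*18.0 = 0.9
Step 2: y^k = 0.9, reduced costs: (-1.4, 0.2)
  x^k = (10.0, 0.0), subgradient = b - a^T x = -42.0
  y^{k+1} = 0.9 + 0.05*-42.0 = -1.2
Step 3: y^k = -1.2, reduced costs: (11.2, 4.4)
  x^k = (0.0, 0.0), subgradient = b - a^T x = 18.0
  y^{k+1} = -1.2 + 0.05*18.0 = -0.3
Step 4: y^k = -0.3, reduced costs: (5.8, 2.6)
  x^k = (0.0, 0.0), subgradient = b - a^T x = 18.0
  y^{k+1} = -0.3 + 0.05*18.0 = 0.6
Dual objective at y_4 = 0.6: reduced costs (0.4, 0.8), box minimizer x = (0.0, 0.0)
g(y_4) = b*y + (c1 - a1*y)*x1 + (c2 - a2*y)*x2 = 18*0.6 + 0.4*0.0 + 0.8*0.0 = 10.8 + 0.0 + 0.0 = 10.8


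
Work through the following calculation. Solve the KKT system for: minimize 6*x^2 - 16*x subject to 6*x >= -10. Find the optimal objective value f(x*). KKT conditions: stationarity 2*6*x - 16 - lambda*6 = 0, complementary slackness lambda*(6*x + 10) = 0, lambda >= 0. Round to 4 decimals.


Step 1: Try lambda = 0 (constraint inactive).
Stationarity: 2*6*x - 16 = 0
x* = 16/(2*6) = 4/3 = 1.3333 (rounded; the exact value 4/3 is used below)
Check constraint: 6*1.3333 = 7.9998 >= -10 -- satisfied.
Step 2: Compute optimal value.
f(x*) = 6*(4/3)^2 - 16*(4/3) = -10.6667


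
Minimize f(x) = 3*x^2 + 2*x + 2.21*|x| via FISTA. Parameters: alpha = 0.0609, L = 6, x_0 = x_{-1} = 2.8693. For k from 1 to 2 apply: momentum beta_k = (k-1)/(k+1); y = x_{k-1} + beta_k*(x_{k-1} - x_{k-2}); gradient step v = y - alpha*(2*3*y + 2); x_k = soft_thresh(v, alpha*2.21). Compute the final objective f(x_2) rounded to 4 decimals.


FISTA on f(x) = 3*x^2 + 2*x + 2.21*|x|
L = 6, alpha = 0.0609
Iteration 1: beta = 0.0, y = 2.8693 + 0.0*(2.8693 - 2.8693) = 2.8693
  grad(y) = 19.2158, v = y - alpha*grad = 1.6991
  prox(v) = soft_thresh(1.6991, 0.1346) = 1.5645
Iteration 2: beta = 0.3333, y = 1.5645 + 0.3333*(1.5645 - 2.8693) = 1.1295
  grad(y) = 8.7772, v = y - alpha*grad = 0.595
  prox(v) = soft_thresh(0.595, 0.1346) = 0.4604
f(x_2) = 3*0.4604^2 + 2*0.4604 + 2.21*|0.4604| = 2.5742


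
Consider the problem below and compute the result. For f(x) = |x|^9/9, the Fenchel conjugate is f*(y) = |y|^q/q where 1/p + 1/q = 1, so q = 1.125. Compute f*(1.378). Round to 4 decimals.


The conjugate exponent q satisfies 1/p + 1/q = 1.
p = 9, so q = 9/(9 - 1) = 1.125
|y|^q = 1.378^1.125 = 1.4344
f*(1.378) = 1.4344 / 1.125 = 1.275


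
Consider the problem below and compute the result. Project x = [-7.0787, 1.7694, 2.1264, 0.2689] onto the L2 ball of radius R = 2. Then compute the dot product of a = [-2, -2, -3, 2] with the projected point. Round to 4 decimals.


Step 1: Compute ||x|| (intermediates to 6 decimals).
||x|| = sqrt((-7.0787)^2 + 1.7694^2 + 2.1264^2 + 0.2689^2) = 7.604778
Step 2: Project.
Since ||x|| > R, scale = R/||x|| = 2/7.604778 = 0.262993, proj(x) = scale * x
proj(x) = [-1.861649, 0.46534, 0.559228, 0.070719]
Step 3: Dot product.
a^T * proj(x) = -2*(-1.861649) - 2*0.46534 - 3*0.559228 + 2*0.070719 = 1.2564


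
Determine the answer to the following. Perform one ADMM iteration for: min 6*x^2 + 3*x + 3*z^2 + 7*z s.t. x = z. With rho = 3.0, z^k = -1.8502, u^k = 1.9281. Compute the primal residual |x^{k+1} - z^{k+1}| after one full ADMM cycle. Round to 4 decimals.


ADMM iteration with rho = 3.0, z^k = -1.8502, u^k = 1.9281
Step 1: x-update.
Minimize 6*x^2 + 3*x + (3.0/2)*(x + 1.8502 + 1.9281)^2
FOC: (2*6 + 3.0)*x = -3 + 3.0*(-1.8502 - 1.9281)
x^{k+1} = -0.9557
Step 2: z-update.
Minimize 3*z^2 + 7*z + (3.0/2)*(-0.9557 - z + 1.9281)^2
FOC: (2*3 + 3.0)*z = -7 + 3.0*(-0.9557 + 1.9281)
z^{k+1} = -0.4536
Step 3: u-update.
u^{k+1} = 1.9281 - 0.9557 + 0.4536 = 1.4261
Step 4: Primal residual = |-0.9557 + 0.4536| = 0.502


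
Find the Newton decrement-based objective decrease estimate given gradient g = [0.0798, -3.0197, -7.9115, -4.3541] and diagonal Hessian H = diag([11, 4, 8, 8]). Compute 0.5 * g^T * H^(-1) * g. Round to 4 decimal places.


Step 1: H is diagonal, so H^(-1) * g = [0.0073, -0.7549, -0.9889, -0.5443].
Step 2: g^T H^(-1) g = sum_i g_i^2 / H_ii
  = (0.0798)^2/11 + (-3.0197)^2/4 + (-7.9115)^2/8 + (-4.3541)^2/8
  = 0.0006 + 2.2796 + 7.824 + 2.3698 = 12.474
Step 3: Objective decrease = 0.5 * g^T H^(-1) g = 6.237


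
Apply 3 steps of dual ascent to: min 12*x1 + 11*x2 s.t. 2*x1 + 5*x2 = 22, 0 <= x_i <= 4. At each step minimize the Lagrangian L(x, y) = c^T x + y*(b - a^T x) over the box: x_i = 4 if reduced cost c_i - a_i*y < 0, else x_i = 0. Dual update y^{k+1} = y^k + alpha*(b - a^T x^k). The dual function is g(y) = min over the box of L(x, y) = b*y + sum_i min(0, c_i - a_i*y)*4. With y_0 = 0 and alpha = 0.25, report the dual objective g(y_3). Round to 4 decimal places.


Dual ascent for LP: min 12*x1 + 11*x2, 2*x1 + 5*x2 = 22, 0 <= x_i <= 4
Step 1: y^k = 0.0, reduced costs: (12.0, 11.0)
  x^k = (0.0, 0.0), subgradient = b - a^T x = 22.0
  y^{k+1} = 0.0 + 0.25*22.0 = 5.5
Step 2: y^k = 5.5, reduced costs: (1.0, -16.5)
  x^k = (0.0, 4.0), subgradient = b - a^T x = 2.0
  y^{k+1} = 5.5 + 0.25*2.0 = 6.0
Step 3: y^k = 6.0, reduced costs: (0.0, -19.0)
  x^k = (0.0, 4.0), subgradient = b - a^T x = 2.0
  y^{k+1} = 6.0 + 0.25*2.0 = 6.5
Dual objective at y_3 = 6.5: reduced costs (-1.0, -21.5), box minimizer x = (4.0, 4.0)
g(y_3) = b*y + (c1 - a1*y)*x1 + (c2 - a2*y)*x2 = 22*6.5 + (-1.0)*4.0 + (-21.5)*4.0 = 143.0 - 4.0 - 86.0 = 53.0


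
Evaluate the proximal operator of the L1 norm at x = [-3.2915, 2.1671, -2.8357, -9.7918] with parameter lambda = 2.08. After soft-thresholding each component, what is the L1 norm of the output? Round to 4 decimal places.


Soft-thresholding with lambda = 2.08:
prox(-3.2915) = sign(-3.2915)*max(|-3.2915| - 2.08, 0) = -1.2115
prox(2.1671) = sign(2.1671)*max(|2.1671| - 2.08, 0) = 0.0871
prox(-2.8357) = sign(-2.8357)*max(|-2.8357| - 2.08, 0) = -0.7557
prox(-9.7918) = sign(-9.7918)*max(|-9.7918| - 2.08, 0) = -7.7118
prox(x) = [-1.2115, 0.0871, -0.7557, -7.7118]
||prox(x)||_1 = 1.2115 + 0.0871 + 0.7557 + 7.7118 = 9.7661


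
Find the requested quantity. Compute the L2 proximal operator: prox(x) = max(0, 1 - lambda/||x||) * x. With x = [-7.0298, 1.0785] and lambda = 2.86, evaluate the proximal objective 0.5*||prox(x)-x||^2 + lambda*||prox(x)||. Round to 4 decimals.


Step 1: Compute ||x||.
||x|| = 7.112
Step 2: Compute scaling factor.
scale = max(0, 1 - 2.86/7.112) = 0.5979
Step 3: prox(x) = [-4.2029, 0.6448]
||prox(x)|| = 4.252
Step 4: Proximal objective.
0.5*||prox-x||^2 = 4.0898
lambda*||prox|| = 12.1607
Total = 16.2507


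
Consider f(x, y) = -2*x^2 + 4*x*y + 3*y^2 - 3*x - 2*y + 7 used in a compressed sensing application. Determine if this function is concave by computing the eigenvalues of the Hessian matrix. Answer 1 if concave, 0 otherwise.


The Hessian of f(x,y) = -2*x^2 + 4*x*y + 3*y^2 - 3*x - 2*y + 7 is:
H = [[-4, 4], [4, 6]]
Trace = -4 + 6 = 2
Determinant = -4*6 - (4)^2 = -40
Discriminant = (2)^2 - 4*-40 = 164.0
Eigenvalues: lambda_1 = -5.4031, lambda_2 = 7.4031
The function is not concave.

0


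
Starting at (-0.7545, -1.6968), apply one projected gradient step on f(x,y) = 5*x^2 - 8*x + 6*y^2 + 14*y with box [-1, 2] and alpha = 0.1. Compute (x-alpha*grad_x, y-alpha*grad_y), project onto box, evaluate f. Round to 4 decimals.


Step 1: Compute gradient at (-0.7545, -1.6968).
grad_x = 2*5*-0.7545 - 8 = -15.545
grad_y = 2*6*-1.6968 + 14 = -6.3616
Step 2: Gradient step.
x_raw = -0.7545 - 0.1*-15.545 = 0.8
y_raw = -1.6968 - 0.1*-6.3616 = -1.0606
Step 3: Project onto [-1, 2].
x_proj = clip(0.8) = 0.8
y_proj = clip(-1.0606) = -1.0
Step 4: Evaluate f.
f(0.8, -1.0) = -11.2


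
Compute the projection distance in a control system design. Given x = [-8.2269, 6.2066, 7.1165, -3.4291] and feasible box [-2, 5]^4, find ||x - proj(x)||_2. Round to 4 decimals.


Project each component onto [-2, 5].
clip(-8.2269) = -2.0, clip(6.2066) = 5.0, clip(7.1165) = 5.0, clip(-3.4291) = -2.0
Projection = [-2.0, 5.0, 5.0, -2.0]
Squared diffs: [38.7743, 1.4559, 4.4796, 2.0423]
Distance = sqrt(46.7521) = 6.8375


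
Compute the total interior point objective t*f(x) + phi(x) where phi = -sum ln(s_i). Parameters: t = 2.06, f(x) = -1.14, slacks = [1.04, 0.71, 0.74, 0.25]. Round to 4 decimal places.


Step 1: Compute log-barrier.
ln values: [0.0392, -0.3425, -0.3011, -1.3863]
phi = -(0.0392 - 0.3425 - 0.3011 - 1.3863) = 1.9907
Step 2: Compute augmented objective.
t*f(x) = 2.06*-1.14 = -2.3484
Total = -2.3484 + 1.9907 = -0.3577


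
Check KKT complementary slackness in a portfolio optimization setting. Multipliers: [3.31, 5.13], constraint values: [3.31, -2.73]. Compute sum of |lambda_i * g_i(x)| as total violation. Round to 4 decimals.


KKT complementary slackness check:
lambda_1 * g_1 = 3.31 * 3.31 = 10.9561
lambda_2 * g_2 = 5.13 * -2.73 = -14.0049
Total violation = 10.9561 + 14.0049 = 24.961


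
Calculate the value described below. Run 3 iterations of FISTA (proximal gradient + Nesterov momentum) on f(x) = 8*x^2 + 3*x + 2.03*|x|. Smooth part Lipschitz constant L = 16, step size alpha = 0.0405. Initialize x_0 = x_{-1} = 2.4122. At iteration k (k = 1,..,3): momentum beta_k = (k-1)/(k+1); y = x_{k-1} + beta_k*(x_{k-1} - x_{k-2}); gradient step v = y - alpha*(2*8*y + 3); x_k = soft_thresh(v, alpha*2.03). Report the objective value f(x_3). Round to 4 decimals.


FISTA on f(x) = 8*x^2 + 3*x + 2.03*|x|
L = 16, alpha = 0.0405
Iteration 1: beta = 0.0, y = 2.4122 + 0.0*(2.4122 - 2.4122) = 2.4122
  grad(y) = 41.5952, v = y - alpha*grad = 0.7276
  prox(v) = soft_thresh(0.7276, 0.0822) = 0.6454
Iteration 2: beta = 0.3333, y = 0.6454 + 0.3333*(0.6454 - 2.4122) = 0.0564
  grad(y) = 3.903, v = y - alpha*grad = -0.1016
  prox(v) = soft_thresh(-0.1016, 0.0822) = -0.0194
Iteration 3: beta = 0.5, y = -0.0194 + 0.5*(-0.0194 - 0.6454) = -0.3518
  grad(y) = -2.6291, v = y - alpha*grad = -0.2453
  prox(v) = soft_thresh(-0.2453, 0.0822) = -0.1631
f(x_3) = 8*(-0.1631)^2 + 3*(-0.1631) + 2.03*|-0.1631| = 0.0546


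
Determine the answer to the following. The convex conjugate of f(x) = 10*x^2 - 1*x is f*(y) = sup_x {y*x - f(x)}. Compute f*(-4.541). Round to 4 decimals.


f*(y) = sup_x {y*x - a*x^2 - b*x} = sup_x {(y-b)*x - a*x^2}
FOC: (y - b) - 2a*x = 0 => x* = (y - b)/(2a)
x* = (-4.541 + 1)/(2*10) = -0.1771
f*(-4.541) = (y-b)^2/(4a) = (-4.541 + 1)^2/(4*10)
= 12.5387/40 = 0.3135


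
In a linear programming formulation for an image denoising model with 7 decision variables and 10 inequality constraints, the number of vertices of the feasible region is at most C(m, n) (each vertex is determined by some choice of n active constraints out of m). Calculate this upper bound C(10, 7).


Each vertex corresponds to some choice of n active constraints out of m, so the number of vertices is at most C(m, n) = m! / (n!(m-n)!).
m = 10, n = 7
Numerator: 10 * 9 * 8 * 7 * 6 * 5 * 4
Denominator: 7! = 5040
C(10, 7) = 120


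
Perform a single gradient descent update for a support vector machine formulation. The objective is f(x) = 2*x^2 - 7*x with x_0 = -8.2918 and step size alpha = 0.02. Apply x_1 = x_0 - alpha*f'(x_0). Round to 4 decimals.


We compute the gradient at x_0 and apply the update.
f'(x) = 4*x - 7
f'(-8.2918) = 4*-8.2918 - 7 = -40.1672
x_1 = -8.2918 - 0.02*-40.1672 = -7.4885


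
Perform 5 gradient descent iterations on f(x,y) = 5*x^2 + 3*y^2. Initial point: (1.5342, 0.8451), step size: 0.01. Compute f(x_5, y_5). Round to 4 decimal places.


Gradient descent on f(x,y) = 5*x^2 + 3*y^2.
Starting point: (1.5342, 0.8451), alpha = 0.01
Step 1: grad_x = 2*5*1.5342 = 15.342, grad_y = 2*3*0.8451 = 5.0706
  x_1 = 1.5342 - 0.01*15.342 = 1.3808
  y_1 = 0.8451 - 0.01*5.0706 = 0.7944
Step 2: grad_x = 2*5*1.3808 = 13.8078, grad_y = 2*3*0.7944 = 4.7664
  x_2 = 1.3808 - 0.01*13.8078 = 1.2427
  y_2 = 0.7944 - 0.01*4.7664 = 0.7467
Step 3: grad_x = 2*5*1.2427 = 12.427, grad_y = 2*3*0.7467 = 4.4804
  x_3 = 1.2427 - 0.01*12.427 = 1.1184
  y_3 = 0.7467 - 0.01*4.4804 = 0.7019
Step 4: grad_x = 2*5*1.1184 = 11.1843, grad_y = 2*3*0.7019 = 4.2116
  x_4 = 1.1184 - 0.01*11.1843 = 1.0066
  y_4 = 0.7019 - 0.01*4.2116 = 0.6598
Step 5: grad_x = 2*5*1.0066 = 10.0659, grad_y = 2*3*0.6598 = 3.9589
  x_5 = 1.0066 - 0.01*10.0659 = 0.9059
  y_5 = 0.6598 - 0.01*3.9589 = 0.6202
f(0.9059, 0.6202) = 5*0.9059^2 + 3*0.6202^2 = 5.2576


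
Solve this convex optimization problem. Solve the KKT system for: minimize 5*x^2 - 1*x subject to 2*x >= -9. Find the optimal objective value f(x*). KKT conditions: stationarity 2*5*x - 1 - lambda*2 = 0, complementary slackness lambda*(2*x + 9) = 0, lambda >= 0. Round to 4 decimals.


Step 1: Try lambda = 0 (constraint inactive).
Stationarity: 2*5*x - 1 = 0
x* = 1/(2*5) = 0.1
Check constraint: 2*0.1 = 0.2 >= -9 -- satisfied.
Step 2: Compute optimal value.
f(x*) = 5*0.1^2 - 1*0.1 = -0.05


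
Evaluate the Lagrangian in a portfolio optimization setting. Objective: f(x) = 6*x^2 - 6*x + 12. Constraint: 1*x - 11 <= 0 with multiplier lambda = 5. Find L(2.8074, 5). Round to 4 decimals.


Step 1: Evaluate f(x).
f(2.8074) = 6*2.8074^2 - 6*2.8074 + 12 = 42.4446
Step 2: Evaluate g(x).
g(2.8074) = 1*2.8074 - 11 = -8.1926
Step 3: Compute Lagrangian.
L = 42.4446 + 5*-8.1926 = 1.4816


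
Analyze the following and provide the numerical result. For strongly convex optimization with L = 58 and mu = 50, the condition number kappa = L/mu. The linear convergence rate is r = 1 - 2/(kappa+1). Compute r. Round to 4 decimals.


Step 1: Compute the condition number.
kappa = L/mu = 58/50 = 1.16
Step 2: Compute the convergence rate.
r = 1 - 2/(kappa + 1) = 1 - 2*mu/(L + mu) = (L - mu)/(L + mu) = 8/108 = 0.0741


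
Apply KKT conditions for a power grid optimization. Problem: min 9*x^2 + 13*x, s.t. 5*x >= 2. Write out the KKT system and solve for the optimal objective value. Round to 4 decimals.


Step 1: Try lambda = 0 (constraint inactive).
x_unc = -13/(2*9) = -0.7222
Check: 5*-0.7222 = -3.611 < 2 -- violated!
Step 2: Constraint must be active: 5*x = 2
x* = 2/5 = 0.4
lambda = (2*9*0.4 + 13)/5 = 4.04
Step 3: Compute optimal value.
f(x*) = 9*0.4^2 + 13*0.4 = 6.64


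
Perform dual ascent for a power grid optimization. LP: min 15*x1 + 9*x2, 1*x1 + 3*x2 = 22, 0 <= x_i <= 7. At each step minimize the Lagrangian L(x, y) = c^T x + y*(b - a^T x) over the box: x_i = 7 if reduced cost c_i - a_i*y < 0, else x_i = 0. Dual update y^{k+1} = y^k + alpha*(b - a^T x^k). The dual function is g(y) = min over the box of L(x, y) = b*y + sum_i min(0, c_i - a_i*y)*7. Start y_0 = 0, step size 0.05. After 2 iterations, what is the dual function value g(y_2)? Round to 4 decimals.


Dual ascent for LP: min 15*x1 + 9*x2, 1*x1 + 3*x2 = 22, 0 <= x_i <= 7
Step 1: y^k = 0.0, reduced costs: (15.0, 9.0)
  x^k = (0.0, 0.0), subgradient = b - a^T x = 22.0
  y^{k+1} = 0.0 + 0.05*22.0 = 1.1
Step 2: y^k = 1.1, reduced costs: (13.9, 5.7)
  x^k = (0.0, 0.0), subgradient = b - a^T x = 22.0
  y^{k+1} = 1.1 + 0.05*22.0 = 2.2
Dual objective at y_2 = 2.2: reduced costs (12.8, 2.4), box minimizer x = (0.0, 0.0)
g(y_2) = b*y + (c1 - a1*y)*x1 + (c2 - a2*y)*x2 = 22*2.2 + 12.8*0.0 + 2.4*0.0 = 48.4 + 0.0 + 0.0 = 48.4


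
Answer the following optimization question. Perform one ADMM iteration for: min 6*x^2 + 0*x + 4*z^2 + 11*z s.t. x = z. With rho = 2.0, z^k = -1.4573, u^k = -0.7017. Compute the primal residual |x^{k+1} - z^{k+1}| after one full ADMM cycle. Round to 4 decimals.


ADMM iteration with rho = 2.0, z^k = -1.4573, u^k = -0.7017
Step 1: x-update.
Minimize 6*x^2 + 0*x + (2.0/2)*(x + 1.4573 - 0.7017)^2
FOC: (2*6 + 2.0)*x = 0 + 2.0*(-1.4573 + 0.7017)
x^{k+1} = -0.1079
Step 2: z-update.
Minimize 4*z^2 + 11*z + (2.0/2)*(-0.1079 - z - 0.7017)^2
FOC: (2*4 + 2.0)*z = -11 + 2.0*(-0.1079 - 0.7017)
z^{k+1} = -1.2619
Step 3: u-update.
u^{k+1} = -0.7017 - 0.1079 + 1.2619 = 0.4523
Step 4: Primal residual = |-0.1079 + 1.2619| = 1.154


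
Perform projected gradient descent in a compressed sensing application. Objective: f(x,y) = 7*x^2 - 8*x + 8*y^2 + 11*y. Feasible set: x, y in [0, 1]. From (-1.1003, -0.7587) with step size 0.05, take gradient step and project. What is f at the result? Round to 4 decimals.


Step 1: Compute gradient at (-1.1003, -0.7587).
grad_x = 2*7*-1.1003 - 8 = -23.4042
grad_y = 2*8*-0.7587 + 11 = -1.1392
Step 2: Gradient step.
x_raw = -1.1003 - 0.05*-23.4042 = 0.0699
y_raw = -0.7587 - 0.05*-1.1392 = -0.7017
Step 3: Project onto [0, 1].
x_proj = clip(0.0699) = 0.0699
y_proj = clip(-0.7017) = 0.0
Step 4: Evaluate f.
f(0.0699, 0.0) = -0.5251


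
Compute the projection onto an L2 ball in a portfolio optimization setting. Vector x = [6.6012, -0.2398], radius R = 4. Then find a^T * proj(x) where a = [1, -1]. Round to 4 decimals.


Step 1: Compute ||x|| (intermediates to 6 decimals).
||x|| = sqrt(6.6012^2 + (-0.2398)^2) = 6.605554
Step 2: Project.
Since ||x|| > R, scale = R/||x|| = 4/6.605554 = 0.605551, proj(x) = scale * x
proj(x) = [3.997363, -0.145211]
Step 3: Dot product.
a^T * proj(x) = 1*3.997363 - 1*(-0.145211) = 4.1426


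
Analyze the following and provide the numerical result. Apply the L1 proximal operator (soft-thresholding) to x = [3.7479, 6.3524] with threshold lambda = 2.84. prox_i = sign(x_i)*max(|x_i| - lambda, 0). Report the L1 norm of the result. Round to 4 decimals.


Soft-thresholding with lambda = 2.84:
prox(3.7479) = sign(3.7479)*max(|3.7479| - 2.84, 0) = 0.9079
prox(6.3524) = sign(6.3524)*max(|6.3524| - 2.84, 0) = 3.5124
prox(x) = [0.9079, 3.5124]
||prox(x)||_1 = 0.9079 + 3.5124 = 4.4203


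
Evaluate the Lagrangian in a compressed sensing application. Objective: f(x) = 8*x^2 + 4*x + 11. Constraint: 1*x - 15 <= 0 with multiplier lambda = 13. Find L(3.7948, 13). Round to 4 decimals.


Step 1: Evaluate f(x).
f(3.7948) = 8*3.7948^2 + 4*3.7948 + 11 = 141.3833
Step 2: Evaluate g(x).
g(3.7948) = 1*3.7948 - 15 = -11.2052
Step 3: Compute Lagrangian.
L = 141.3833 + 13*-11.2052 = -4.2843


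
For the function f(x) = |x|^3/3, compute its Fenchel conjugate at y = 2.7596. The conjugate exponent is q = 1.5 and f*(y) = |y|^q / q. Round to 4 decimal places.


The conjugate exponent q satisfies 1/p + 1/q = 1.
p = 3, so q = 3/(3 - 1) = 1.5
|y|^q = 2.7596^1.5 = 4.5843
f*(2.7596) = 4.5843 / 1.5 = 3.0562


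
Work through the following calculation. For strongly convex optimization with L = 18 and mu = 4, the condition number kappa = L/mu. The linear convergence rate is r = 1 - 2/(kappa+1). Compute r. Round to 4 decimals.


Step 1: Compute the condition number.
kappa = L/mu = 18/4 = 4.5
Step 2: Compute the convergence rate.
r = 1 - 2/(kappa + 1) = 1 - 2*mu/(L + mu) = (L - mu)/(L + mu) = 14/22 = 0.6364


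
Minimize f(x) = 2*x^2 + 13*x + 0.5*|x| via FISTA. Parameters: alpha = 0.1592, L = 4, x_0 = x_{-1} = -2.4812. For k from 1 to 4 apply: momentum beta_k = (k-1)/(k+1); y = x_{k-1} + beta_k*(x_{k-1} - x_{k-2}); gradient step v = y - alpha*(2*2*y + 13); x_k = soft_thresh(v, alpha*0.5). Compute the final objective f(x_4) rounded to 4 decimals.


FISTA on f(x) = 2*x^2 + 13*x + 0.5*|x|
L = 4, alpha = 0.1592
Iteration 1: beta = 0.0, y = -2.4812 + 0.0*(-2.4812 + 2.4812) = -2.4812
  grad(y) = 3.0752, v = y - alpha*grad = -2.9708
  prox(v) = soft_thresh(-2.9708, 0.0796) = -2.8912
Iteration 2: beta = 0.3333, y = -2.8912 + 0.3333*(-2.8912 + 2.4812) = -3.0278
  grad(y) = 0.8887, v = y - alpha*grad = -3.1693
  prox(v) = soft_thresh(-3.1693, 0.0796) = -3.0897
Iteration 3: beta = 0.5, y = -3.0897 + 0.5*(-3.0897 + 2.8912) = -3.189
  grad(y) = 0.2441, v = y - alpha*grad = -3.2278
  prox(v) = soft_thresh(-3.2278, 0.0796) = -3.1482
Iteration 4: beta = 0.6, y = -3.1482 + 0.6*(-3.1482 + 3.0897) = -3.1834
  grad(y) = 0.2666, v = y - alpha*grad = -3.2258
  prox(v) = soft_thresh(-3.2258, 0.0796) = -3.1462
f(x_4) = 2*(-3.1462)^2 + 13*(-3.1462) + 0.5*|-3.1462| = -19.5304


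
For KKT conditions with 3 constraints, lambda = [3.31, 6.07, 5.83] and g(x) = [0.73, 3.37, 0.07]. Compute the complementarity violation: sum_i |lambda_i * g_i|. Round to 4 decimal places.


KKT complementary slackness check:
lambda_1 * g_1 = 3.31 * 0.73 = 2.4163
lambda_2 * g_2 = 6.07 * 3.37 = 20.4559
lambda_3 * g_3 = 5.83 * 0.07 = 0.4081
Total violation = 2.4163 + 20.4559 + 0.4081 = 23.2803


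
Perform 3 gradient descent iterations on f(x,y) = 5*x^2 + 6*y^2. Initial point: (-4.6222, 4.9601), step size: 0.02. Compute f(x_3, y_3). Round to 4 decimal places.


Gradient descent on f(x,y) = 5*x^2 + 6*y^2.
Starting point: (-4.6222, 4.9601), alpha = 0.02
Step 1: grad_x = 2*5*-4.6222 = -46.222, grad_y = 2*6*4.9601 = 59.5212
  x_1 = -4.6222 - 0.02*-46.222 = -3.6978
  y_1 = 4.9601 - 0.02*59.5212 = 3.7697
Step 2: grad_x = 2*5*-3.6978 = -36.9776, grad_y = 2*6*3.7697 = 45.2361
  x_2 = -3.6978 - 0.02*-36.9776 = -2.9582
  y_2 = 3.7697 - 0.02*45.2361 = 2.865
Step 3: grad_x = 2*5*-2.9582 = -29.5821, grad_y = 2*6*2.865 = 34.3794
  x_3 = -2.9582 - 0.02*-29.5821 = -2.3666
  y_3 = 2.865 - 0.02*34.3794 = 2.1774
f(-2.3666, 2.1774) = 5*(-2.3666)^2 + 6*2.1774^2 = 56.4487
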